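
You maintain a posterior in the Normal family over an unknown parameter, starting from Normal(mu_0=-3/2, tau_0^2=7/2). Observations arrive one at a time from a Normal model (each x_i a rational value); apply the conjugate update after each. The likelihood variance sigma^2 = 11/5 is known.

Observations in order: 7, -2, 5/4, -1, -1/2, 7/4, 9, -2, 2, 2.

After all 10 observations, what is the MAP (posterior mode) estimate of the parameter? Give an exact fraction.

1159/744

obs 1: x=7 → posterior Normal(212/57, 77/57)
obs 2: x=-2 → posterior Normal(71/46, 77/92)
obs 3: x=5/4 → posterior Normal(743/508, 77/127)
obs 4: x=-1 → posterior Normal(67/72, 77/162)
obs 5: x=-1/2 → posterior Normal(533/788, 77/197)
obs 6: x=7/4 → posterior Normal(389/464, 77/232)
obs 7: x=9 → posterior Normal(1019/534, 77/267)
obs 8: x=-2 → posterior Normal(879/604, 77/302)
obs 9: x=2 → posterior Normal(1019/674, 77/337)
obs 10: x=2 → posterior Normal(1159/744, 77/372)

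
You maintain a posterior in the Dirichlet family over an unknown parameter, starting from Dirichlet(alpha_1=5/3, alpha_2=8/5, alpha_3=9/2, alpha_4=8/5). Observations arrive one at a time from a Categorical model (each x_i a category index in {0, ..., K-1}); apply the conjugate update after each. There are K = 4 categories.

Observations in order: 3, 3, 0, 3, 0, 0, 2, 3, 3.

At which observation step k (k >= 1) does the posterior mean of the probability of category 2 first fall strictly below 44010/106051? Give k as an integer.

k = 2

obs 1: x=3 → posterior Dirichlet(5/3, 8/5, 9/2, 13/5)
obs 2: x=3 → posterior Dirichlet(5/3, 8/5, 9/2, 18/5)
obs 3: x=0 → posterior Dirichlet(8/3, 8/5, 9/2, 18/5)
obs 4: x=3 → posterior Dirichlet(8/3, 8/5, 9/2, 23/5)
obs 5: x=0 → posterior Dirichlet(11/3, 8/5, 9/2, 23/5)
obs 6: x=0 → posterior Dirichlet(14/3, 8/5, 9/2, 23/5)
obs 7: x=2 → posterior Dirichlet(14/3, 8/5, 11/2, 23/5)
obs 8: x=3 → posterior Dirichlet(14/3, 8/5, 11/2, 28/5)
obs 9: x=3 → posterior Dirichlet(14/3, 8/5, 11/2, 33/5)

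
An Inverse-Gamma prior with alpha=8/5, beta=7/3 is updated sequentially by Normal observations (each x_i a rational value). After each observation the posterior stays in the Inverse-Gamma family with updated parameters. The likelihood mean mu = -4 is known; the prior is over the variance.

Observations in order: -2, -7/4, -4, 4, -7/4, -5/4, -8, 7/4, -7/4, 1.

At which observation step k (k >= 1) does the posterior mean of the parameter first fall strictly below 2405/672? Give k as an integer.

obs 1: x=-2 → posterior Inverse-Gamma(21/10, 13/3)
obs 2: x=-7/4 → posterior Inverse-Gamma(13/5, 659/96)
obs 3: x=-4 → posterior Inverse-Gamma(31/10, 659/96)
obs 4: x=4 → posterior Inverse-Gamma(18/5, 3731/96)
obs 5: x=-7/4 → posterior Inverse-Gamma(41/10, 1987/48)
obs 6: x=-5/4 → posterior Inverse-Gamma(23/5, 4337/96)
obs 7: x=-8 → posterior Inverse-Gamma(51/10, 5105/96)
obs 8: x=7/4 → posterior Inverse-Gamma(28/5, 1673/24)
obs 9: x=-7/4 → posterior Inverse-Gamma(61/10, 6935/96)
obs 10: x=1 → posterior Inverse-Gamma(33/5, 8135/96)

k = 3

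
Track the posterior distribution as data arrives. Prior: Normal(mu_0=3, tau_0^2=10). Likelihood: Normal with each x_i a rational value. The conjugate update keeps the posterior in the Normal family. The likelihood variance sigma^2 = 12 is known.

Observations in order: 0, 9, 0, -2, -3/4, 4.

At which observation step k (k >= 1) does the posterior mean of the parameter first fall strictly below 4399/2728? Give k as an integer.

k = 5

obs 1: x=0 → posterior Normal(18/11, 60/11)
obs 2: x=9 → posterior Normal(63/16, 15/4)
obs 3: x=0 → posterior Normal(3, 20/7)
obs 4: x=-2 → posterior Normal(53/26, 30/13)
obs 5: x=-3/4 → posterior Normal(197/124, 60/31)
obs 6: x=4 → posterior Normal(277/144, 5/3)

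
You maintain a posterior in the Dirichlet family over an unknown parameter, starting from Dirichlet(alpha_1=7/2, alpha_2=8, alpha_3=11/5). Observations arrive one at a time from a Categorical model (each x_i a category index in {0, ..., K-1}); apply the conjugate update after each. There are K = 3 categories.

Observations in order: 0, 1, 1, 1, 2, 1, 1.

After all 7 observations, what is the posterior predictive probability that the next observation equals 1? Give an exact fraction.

130/207

obs 1: x=0 → posterior Dirichlet(9/2, 8, 11/5)
obs 2: x=1 → posterior Dirichlet(9/2, 9, 11/5)
obs 3: x=1 → posterior Dirichlet(9/2, 10, 11/5)
obs 4: x=1 → posterior Dirichlet(9/2, 11, 11/5)
obs 5: x=2 → posterior Dirichlet(9/2, 11, 16/5)
obs 6: x=1 → posterior Dirichlet(9/2, 12, 16/5)
obs 7: x=1 → posterior Dirichlet(9/2, 13, 16/5)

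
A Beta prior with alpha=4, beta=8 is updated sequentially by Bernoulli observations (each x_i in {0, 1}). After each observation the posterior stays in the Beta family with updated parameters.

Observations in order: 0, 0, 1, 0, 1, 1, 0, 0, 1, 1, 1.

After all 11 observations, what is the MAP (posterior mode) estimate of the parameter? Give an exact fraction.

obs 1: x=0 → posterior Beta(4, 9)
obs 2: x=0 → posterior Beta(4, 10)
obs 3: x=1 → posterior Beta(5, 10)
obs 4: x=0 → posterior Beta(5, 11)
obs 5: x=1 → posterior Beta(6, 11)
obs 6: x=1 → posterior Beta(7, 11)
obs 7: x=0 → posterior Beta(7, 12)
obs 8: x=0 → posterior Beta(7, 13)
obs 9: x=1 → posterior Beta(8, 13)
obs 10: x=1 → posterior Beta(9, 13)
obs 11: x=1 → posterior Beta(10, 13)

3/7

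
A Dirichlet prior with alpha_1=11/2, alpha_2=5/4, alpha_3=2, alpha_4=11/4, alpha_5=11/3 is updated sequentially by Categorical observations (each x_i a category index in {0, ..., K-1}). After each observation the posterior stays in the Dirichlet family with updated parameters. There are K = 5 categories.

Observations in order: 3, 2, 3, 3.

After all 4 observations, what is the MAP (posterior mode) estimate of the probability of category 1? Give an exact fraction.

obs 1: x=3 → posterior Dirichlet(11/2, 5/4, 2, 15/4, 11/3)
obs 2: x=2 → posterior Dirichlet(11/2, 5/4, 3, 15/4, 11/3)
obs 3: x=3 → posterior Dirichlet(11/2, 5/4, 3, 19/4, 11/3)
obs 4: x=3 → posterior Dirichlet(11/2, 5/4, 3, 23/4, 11/3)

3/170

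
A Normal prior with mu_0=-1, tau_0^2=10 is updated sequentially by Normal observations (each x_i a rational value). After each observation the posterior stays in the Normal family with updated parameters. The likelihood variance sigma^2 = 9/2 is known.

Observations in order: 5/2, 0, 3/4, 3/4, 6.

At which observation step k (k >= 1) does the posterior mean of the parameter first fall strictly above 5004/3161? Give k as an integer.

k = 5

obs 1: x=5/2 → posterior Normal(41/29, 90/29)
obs 2: x=0 → posterior Normal(41/49, 90/49)
obs 3: x=3/4 → posterior Normal(56/69, 30/23)
obs 4: x=3/4 → posterior Normal(71/89, 90/89)
obs 5: x=6 → posterior Normal(191/109, 90/109)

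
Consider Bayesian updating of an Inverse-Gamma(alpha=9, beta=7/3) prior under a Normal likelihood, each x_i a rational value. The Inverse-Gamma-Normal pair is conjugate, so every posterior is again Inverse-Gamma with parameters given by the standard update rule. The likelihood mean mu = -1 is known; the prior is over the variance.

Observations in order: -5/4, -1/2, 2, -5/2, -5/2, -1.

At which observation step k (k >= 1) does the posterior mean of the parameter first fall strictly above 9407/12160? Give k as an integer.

obs 1: x=-5/4 → posterior Inverse-Gamma(19/2, 227/96)
obs 2: x=-1/2 → posterior Inverse-Gamma(10, 239/96)
obs 3: x=2 → posterior Inverse-Gamma(21/2, 671/96)
obs 4: x=-5/2 → posterior Inverse-Gamma(11, 779/96)
obs 5: x=-5/2 → posterior Inverse-Gamma(23/2, 887/96)
obs 6: x=-1 → posterior Inverse-Gamma(12, 887/96)

k = 4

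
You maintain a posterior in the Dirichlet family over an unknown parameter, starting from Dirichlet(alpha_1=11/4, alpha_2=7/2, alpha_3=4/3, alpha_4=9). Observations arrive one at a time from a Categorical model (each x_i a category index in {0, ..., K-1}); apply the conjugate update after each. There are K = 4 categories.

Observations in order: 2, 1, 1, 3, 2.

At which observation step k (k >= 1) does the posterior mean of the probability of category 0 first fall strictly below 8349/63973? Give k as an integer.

obs 1: x=2 → posterior Dirichlet(11/4, 7/2, 7/3, 9)
obs 2: x=1 → posterior Dirichlet(11/4, 9/2, 7/3, 9)
obs 3: x=1 → posterior Dirichlet(11/4, 11/2, 7/3, 9)
obs 4: x=3 → posterior Dirichlet(11/4, 11/2, 7/3, 10)
obs 5: x=2 → posterior Dirichlet(11/4, 11/2, 10/3, 10)

k = 5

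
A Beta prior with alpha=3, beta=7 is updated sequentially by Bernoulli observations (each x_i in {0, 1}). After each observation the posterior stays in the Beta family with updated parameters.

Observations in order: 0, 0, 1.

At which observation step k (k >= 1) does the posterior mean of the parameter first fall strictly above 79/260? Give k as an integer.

obs 1: x=0 → posterior Beta(3, 8)
obs 2: x=0 → posterior Beta(3, 9)
obs 3: x=1 → posterior Beta(4, 9)

k = 3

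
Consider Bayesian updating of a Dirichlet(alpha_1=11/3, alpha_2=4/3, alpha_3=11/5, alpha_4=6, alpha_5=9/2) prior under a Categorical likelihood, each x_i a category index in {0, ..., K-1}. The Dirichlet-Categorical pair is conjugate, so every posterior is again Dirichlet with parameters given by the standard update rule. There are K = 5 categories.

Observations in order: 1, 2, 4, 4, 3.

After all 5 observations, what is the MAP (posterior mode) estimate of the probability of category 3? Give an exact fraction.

obs 1: x=1 → posterior Dirichlet(11/3, 7/3, 11/5, 6, 9/2)
obs 2: x=2 → posterior Dirichlet(11/3, 7/3, 16/5, 6, 9/2)
obs 3: x=4 → posterior Dirichlet(11/3, 7/3, 16/5, 6, 11/2)
obs 4: x=4 → posterior Dirichlet(11/3, 7/3, 16/5, 6, 13/2)
obs 5: x=3 → posterior Dirichlet(11/3, 7/3, 16/5, 7, 13/2)

20/59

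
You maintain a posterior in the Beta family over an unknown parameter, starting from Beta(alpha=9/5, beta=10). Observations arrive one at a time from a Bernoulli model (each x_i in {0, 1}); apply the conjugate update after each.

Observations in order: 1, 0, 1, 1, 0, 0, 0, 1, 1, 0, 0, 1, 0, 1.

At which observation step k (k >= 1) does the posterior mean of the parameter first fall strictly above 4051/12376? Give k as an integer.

k = 12

obs 1: x=1 → posterior Beta(14/5, 10)
obs 2: x=0 → posterior Beta(14/5, 11)
obs 3: x=1 → posterior Beta(19/5, 11)
obs 4: x=1 → posterior Beta(24/5, 11)
obs 5: x=0 → posterior Beta(24/5, 12)
obs 6: x=0 → posterior Beta(24/5, 13)
obs 7: x=0 → posterior Beta(24/5, 14)
obs 8: x=1 → posterior Beta(29/5, 14)
obs 9: x=1 → posterior Beta(34/5, 14)
obs 10: x=0 → posterior Beta(34/5, 15)
obs 11: x=0 → posterior Beta(34/5, 16)
obs 12: x=1 → posterior Beta(39/5, 16)
obs 13: x=0 → posterior Beta(39/5, 17)
obs 14: x=1 → posterior Beta(44/5, 17)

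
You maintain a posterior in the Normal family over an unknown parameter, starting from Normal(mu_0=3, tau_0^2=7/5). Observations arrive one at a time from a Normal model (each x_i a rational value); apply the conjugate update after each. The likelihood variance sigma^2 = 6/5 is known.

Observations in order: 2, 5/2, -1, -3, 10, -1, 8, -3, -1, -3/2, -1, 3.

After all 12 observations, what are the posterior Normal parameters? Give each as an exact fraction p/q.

obs 1: x=2 → posterior Normal(32/13, 42/65)
obs 2: x=5/2 → posterior Normal(99/40, 21/50)
obs 3: x=-1 → posterior Normal(85/54, 14/45)
obs 4: x=-3 → posterior Normal(43/68, 21/85)
obs 5: x=10 → posterior Normal(183/82, 42/205)
obs 6: x=-1 → posterior Normal(169/96, 7/40)
obs 7: x=8 → posterior Normal(281/110, 42/275)
obs 8: x=-3 → posterior Normal(239/124, 21/155)
obs 9: x=-1 → posterior Normal(75/46, 14/115)
obs 10: x=-3/2 → posterior Normal(51/38, 21/190)
obs 11: x=-1 → posterior Normal(95/83, 42/415)
obs 12: x=3 → posterior Normal(58/45, 7/75)

mu_0=58/45, tau_0^2=7/75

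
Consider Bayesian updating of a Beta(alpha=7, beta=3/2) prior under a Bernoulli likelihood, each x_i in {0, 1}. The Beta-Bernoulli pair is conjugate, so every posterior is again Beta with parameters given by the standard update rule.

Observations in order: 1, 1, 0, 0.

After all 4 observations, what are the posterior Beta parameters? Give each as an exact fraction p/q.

alpha=9, beta=7/2

obs 1: x=1 → posterior Beta(8, 3/2)
obs 2: x=1 → posterior Beta(9, 3/2)
obs 3: x=0 → posterior Beta(9, 5/2)
obs 4: x=0 → posterior Beta(9, 7/2)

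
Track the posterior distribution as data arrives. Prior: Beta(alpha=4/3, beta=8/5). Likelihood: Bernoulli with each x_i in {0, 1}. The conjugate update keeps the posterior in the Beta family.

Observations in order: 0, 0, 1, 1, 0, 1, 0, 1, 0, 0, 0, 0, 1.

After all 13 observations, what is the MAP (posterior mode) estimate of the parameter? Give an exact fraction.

obs 1: x=0 → posterior Beta(4/3, 13/5)
obs 2: x=0 → posterior Beta(4/3, 18/5)
obs 3: x=1 → posterior Beta(7/3, 18/5)
obs 4: x=1 → posterior Beta(10/3, 18/5)
obs 5: x=0 → posterior Beta(10/3, 23/5)
obs 6: x=1 → posterior Beta(13/3, 23/5)
obs 7: x=0 → posterior Beta(13/3, 28/5)
obs 8: x=1 → posterior Beta(16/3, 28/5)
obs 9: x=0 → posterior Beta(16/3, 33/5)
obs 10: x=0 → posterior Beta(16/3, 38/5)
obs 11: x=0 → posterior Beta(16/3, 43/5)
obs 12: x=0 → posterior Beta(16/3, 48/5)
obs 13: x=1 → posterior Beta(19/3, 48/5)

80/209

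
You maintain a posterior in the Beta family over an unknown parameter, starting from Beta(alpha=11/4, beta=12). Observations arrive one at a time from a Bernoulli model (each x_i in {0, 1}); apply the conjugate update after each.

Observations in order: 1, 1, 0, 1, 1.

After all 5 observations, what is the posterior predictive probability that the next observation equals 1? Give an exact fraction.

27/79

obs 1: x=1 → posterior Beta(15/4, 12)
obs 2: x=1 → posterior Beta(19/4, 12)
obs 3: x=0 → posterior Beta(19/4, 13)
obs 4: x=1 → posterior Beta(23/4, 13)
obs 5: x=1 → posterior Beta(27/4, 13)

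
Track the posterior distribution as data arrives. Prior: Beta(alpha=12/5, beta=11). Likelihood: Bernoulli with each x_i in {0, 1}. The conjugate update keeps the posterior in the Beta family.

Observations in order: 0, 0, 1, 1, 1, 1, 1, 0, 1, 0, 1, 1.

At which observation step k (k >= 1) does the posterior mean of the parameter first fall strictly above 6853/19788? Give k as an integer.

k = 7

obs 1: x=0 → posterior Beta(12/5, 12)
obs 2: x=0 → posterior Beta(12/5, 13)
obs 3: x=1 → posterior Beta(17/5, 13)
obs 4: x=1 → posterior Beta(22/5, 13)
obs 5: x=1 → posterior Beta(27/5, 13)
obs 6: x=1 → posterior Beta(32/5, 13)
obs 7: x=1 → posterior Beta(37/5, 13)
obs 8: x=0 → posterior Beta(37/5, 14)
obs 9: x=1 → posterior Beta(42/5, 14)
obs 10: x=0 → posterior Beta(42/5, 15)
obs 11: x=1 → posterior Beta(47/5, 15)
obs 12: x=1 → posterior Beta(52/5, 15)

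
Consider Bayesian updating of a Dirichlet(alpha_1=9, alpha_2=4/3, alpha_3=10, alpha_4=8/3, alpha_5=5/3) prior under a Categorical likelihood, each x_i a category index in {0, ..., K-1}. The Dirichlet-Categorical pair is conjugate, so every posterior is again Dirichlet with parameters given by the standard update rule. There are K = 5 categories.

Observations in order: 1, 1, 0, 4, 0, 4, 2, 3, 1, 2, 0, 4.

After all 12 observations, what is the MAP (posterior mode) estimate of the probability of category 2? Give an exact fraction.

33/95

obs 1: x=1 → posterior Dirichlet(9, 7/3, 10, 8/3, 5/3)
obs 2: x=1 → posterior Dirichlet(9, 10/3, 10, 8/3, 5/3)
obs 3: x=0 → posterior Dirichlet(10, 10/3, 10, 8/3, 5/3)
obs 4: x=4 → posterior Dirichlet(10, 10/3, 10, 8/3, 8/3)
obs 5: x=0 → posterior Dirichlet(11, 10/3, 10, 8/3, 8/3)
obs 6: x=4 → posterior Dirichlet(11, 10/3, 10, 8/3, 11/3)
obs 7: x=2 → posterior Dirichlet(11, 10/3, 11, 8/3, 11/3)
obs 8: x=3 → posterior Dirichlet(11, 10/3, 11, 11/3, 11/3)
obs 9: x=1 → posterior Dirichlet(11, 13/3, 11, 11/3, 11/3)
obs 10: x=2 → posterior Dirichlet(11, 13/3, 12, 11/3, 11/3)
obs 11: x=0 → posterior Dirichlet(12, 13/3, 12, 11/3, 11/3)
obs 12: x=4 → posterior Dirichlet(12, 13/3, 12, 11/3, 14/3)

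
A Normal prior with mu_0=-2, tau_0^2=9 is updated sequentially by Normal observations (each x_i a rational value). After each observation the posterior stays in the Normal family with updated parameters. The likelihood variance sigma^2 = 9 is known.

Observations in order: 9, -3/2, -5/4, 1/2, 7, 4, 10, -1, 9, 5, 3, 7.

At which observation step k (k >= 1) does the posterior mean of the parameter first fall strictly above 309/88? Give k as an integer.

k = 10

obs 1: x=9 → posterior Normal(7/2, 9/2)
obs 2: x=-3/2 → posterior Normal(11/6, 3)
obs 3: x=-5/4 → posterior Normal(17/16, 9/4)
obs 4: x=1/2 → posterior Normal(19/20, 9/5)
obs 5: x=7 → posterior Normal(47/24, 3/2)
obs 6: x=4 → posterior Normal(9/4, 9/7)
obs 7: x=10 → posterior Normal(103/32, 9/8)
obs 8: x=-1 → posterior Normal(11/4, 1)
obs 9: x=9 → posterior Normal(27/8, 9/10)
obs 10: x=5 → posterior Normal(155/44, 9/11)
obs 11: x=3 → posterior Normal(167/48, 3/4)
obs 12: x=7 → posterior Normal(15/4, 9/13)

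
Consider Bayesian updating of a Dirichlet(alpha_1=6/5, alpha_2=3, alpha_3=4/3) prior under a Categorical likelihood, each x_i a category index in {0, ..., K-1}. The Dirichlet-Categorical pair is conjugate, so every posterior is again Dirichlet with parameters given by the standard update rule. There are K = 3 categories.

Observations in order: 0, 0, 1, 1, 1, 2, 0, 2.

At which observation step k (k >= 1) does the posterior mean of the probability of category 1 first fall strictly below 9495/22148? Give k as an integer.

obs 1: x=0 → posterior Dirichlet(11/5, 3, 4/3)
obs 2: x=0 → posterior Dirichlet(16/5, 3, 4/3)
obs 3: x=1 → posterior Dirichlet(16/5, 4, 4/3)
obs 4: x=1 → posterior Dirichlet(16/5, 5, 4/3)
obs 5: x=1 → posterior Dirichlet(16/5, 6, 4/3)
obs 6: x=2 → posterior Dirichlet(16/5, 6, 7/3)
obs 7: x=0 → posterior Dirichlet(21/5, 6, 7/3)
obs 8: x=2 → posterior Dirichlet(21/5, 6, 10/3)

k = 2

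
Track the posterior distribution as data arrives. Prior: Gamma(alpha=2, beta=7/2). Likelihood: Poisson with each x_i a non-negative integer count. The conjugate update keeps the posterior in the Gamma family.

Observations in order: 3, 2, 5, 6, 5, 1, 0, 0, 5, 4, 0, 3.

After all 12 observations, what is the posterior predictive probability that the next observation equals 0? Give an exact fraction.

obs 1: x=3 → posterior Gamma(5, 9/2)
obs 2: x=2 → posterior Gamma(7, 11/2)
obs 3: x=5 → posterior Gamma(12, 13/2)
obs 4: x=6 → posterior Gamma(18, 15/2)
obs 5: x=5 → posterior Gamma(23, 17/2)
obs 6: x=1 → posterior Gamma(24, 19/2)
obs 7: x=0 → posterior Gamma(24, 21/2)
obs 8: x=0 → posterior Gamma(24, 23/2)
obs 9: x=5 → posterior Gamma(29, 25/2)
obs 10: x=4 → posterior Gamma(33, 27/2)
obs 11: x=0 → posterior Gamma(33, 29/2)
obs 12: x=3 → posterior Gamma(36, 31/2)

488675963633769261467693849486036510107332864779998081/4639827510633868057472281267762039413677160359145495681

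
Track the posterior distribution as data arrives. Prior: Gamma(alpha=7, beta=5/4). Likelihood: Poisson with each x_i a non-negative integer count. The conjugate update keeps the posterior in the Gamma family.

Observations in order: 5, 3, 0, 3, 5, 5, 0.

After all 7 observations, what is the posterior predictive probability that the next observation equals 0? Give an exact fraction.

3299060778251569566188233498374847942355841/81217248802771228597652036390959994837496721

obs 1: x=5 → posterior Gamma(12, 9/4)
obs 2: x=3 → posterior Gamma(15, 13/4)
obs 3: x=0 → posterior Gamma(15, 17/4)
obs 4: x=3 → posterior Gamma(18, 21/4)
obs 5: x=5 → posterior Gamma(23, 25/4)
obs 6: x=5 → posterior Gamma(28, 29/4)
obs 7: x=0 → posterior Gamma(28, 33/4)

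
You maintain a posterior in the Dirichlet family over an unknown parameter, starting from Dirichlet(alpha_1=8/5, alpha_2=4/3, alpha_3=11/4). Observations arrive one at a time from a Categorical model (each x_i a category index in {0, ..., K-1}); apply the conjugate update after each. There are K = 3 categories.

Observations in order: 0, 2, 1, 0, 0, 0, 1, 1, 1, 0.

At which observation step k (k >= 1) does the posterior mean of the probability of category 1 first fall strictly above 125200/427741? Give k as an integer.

obs 1: x=0 → posterior Dirichlet(13/5, 4/3, 11/4)
obs 2: x=2 → posterior Dirichlet(13/5, 4/3, 15/4)
obs 3: x=1 → posterior Dirichlet(13/5, 7/3, 15/4)
obs 4: x=0 → posterior Dirichlet(18/5, 7/3, 15/4)
obs 5: x=0 → posterior Dirichlet(23/5, 7/3, 15/4)
obs 6: x=0 → posterior Dirichlet(28/5, 7/3, 15/4)
obs 7: x=1 → posterior Dirichlet(28/5, 10/3, 15/4)
obs 8: x=1 → posterior Dirichlet(28/5, 13/3, 15/4)
obs 9: x=1 → posterior Dirichlet(28/5, 16/3, 15/4)
obs 10: x=0 → posterior Dirichlet(33/5, 16/3, 15/4)

k = 8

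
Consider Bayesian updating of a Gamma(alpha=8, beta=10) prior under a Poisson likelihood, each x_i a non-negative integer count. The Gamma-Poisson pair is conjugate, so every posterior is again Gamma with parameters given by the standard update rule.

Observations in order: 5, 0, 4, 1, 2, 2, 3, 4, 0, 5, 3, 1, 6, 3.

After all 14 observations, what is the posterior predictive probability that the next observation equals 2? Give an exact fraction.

obs 1: x=5 → posterior Gamma(13, 11)
obs 2: x=0 → posterior Gamma(13, 12)
obs 3: x=4 → posterior Gamma(17, 13)
obs 4: x=1 → posterior Gamma(18, 14)
obs 5: x=2 → posterior Gamma(20, 15)
obs 6: x=2 → posterior Gamma(22, 16)
obs 7: x=3 → posterior Gamma(25, 17)
obs 8: x=4 → posterior Gamma(29, 18)
obs 9: x=0 → posterior Gamma(29, 19)
obs 10: x=5 → posterior Gamma(34, 20)
obs 11: x=3 → posterior Gamma(37, 21)
obs 12: x=1 → posterior Gamma(38, 22)
obs 13: x=6 → posterior Gamma(44, 23)
obs 14: x=3 → posterior Gamma(47, 24)

83606002755170251820982372900665182227425617265971206684579591094272/315544362088404722164691426113114491869282574043609201908111572265625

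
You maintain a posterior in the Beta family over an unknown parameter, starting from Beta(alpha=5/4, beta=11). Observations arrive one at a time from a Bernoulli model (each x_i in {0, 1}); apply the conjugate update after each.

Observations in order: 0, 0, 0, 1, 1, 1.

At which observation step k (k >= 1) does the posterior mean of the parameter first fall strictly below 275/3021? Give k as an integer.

obs 1: x=0 → posterior Beta(5/4, 12)
obs 2: x=0 → posterior Beta(5/4, 13)
obs 3: x=0 → posterior Beta(5/4, 14)
obs 4: x=1 → posterior Beta(9/4, 14)
obs 5: x=1 → posterior Beta(13/4, 14)
obs 6: x=1 → posterior Beta(17/4, 14)

k = 2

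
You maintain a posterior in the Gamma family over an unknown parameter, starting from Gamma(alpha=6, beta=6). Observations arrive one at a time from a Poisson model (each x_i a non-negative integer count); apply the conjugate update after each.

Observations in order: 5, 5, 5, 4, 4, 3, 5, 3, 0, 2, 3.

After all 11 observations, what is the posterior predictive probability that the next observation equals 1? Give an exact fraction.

117265825826638944558327959722081131523154045918662411285/614175835514735724603906061469112321942930960211179995136

obs 1: x=5 → posterior Gamma(11, 7)
obs 2: x=5 → posterior Gamma(16, 8)
obs 3: x=5 → posterior Gamma(21, 9)
obs 4: x=4 → posterior Gamma(25, 10)
obs 5: x=4 → posterior Gamma(29, 11)
obs 6: x=3 → posterior Gamma(32, 12)
obs 7: x=5 → posterior Gamma(37, 13)
obs 8: x=3 → posterior Gamma(40, 14)
obs 9: x=0 → posterior Gamma(40, 15)
obs 10: x=2 → posterior Gamma(42, 16)
obs 11: x=3 → posterior Gamma(45, 17)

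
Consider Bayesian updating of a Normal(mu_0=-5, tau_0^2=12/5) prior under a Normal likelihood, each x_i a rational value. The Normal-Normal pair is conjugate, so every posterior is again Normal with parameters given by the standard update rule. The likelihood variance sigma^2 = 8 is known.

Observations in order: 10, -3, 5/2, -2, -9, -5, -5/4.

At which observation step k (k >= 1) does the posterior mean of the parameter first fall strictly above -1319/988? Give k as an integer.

obs 1: x=10 → posterior Normal(-20/13, 24/13)
obs 2: x=-3 → posterior Normal(-29/16, 3/2)
obs 3: x=5/2 → posterior Normal(-43/38, 24/19)
obs 4: x=-2 → posterior Normal(-5/4, 12/11)
obs 5: x=-9 → posterior Normal(-109/50, 24/25)
obs 6: x=-5 → posterior Normal(-139/56, 6/7)
obs 7: x=-5/4 → posterior Normal(-293/124, 24/31)

k = 3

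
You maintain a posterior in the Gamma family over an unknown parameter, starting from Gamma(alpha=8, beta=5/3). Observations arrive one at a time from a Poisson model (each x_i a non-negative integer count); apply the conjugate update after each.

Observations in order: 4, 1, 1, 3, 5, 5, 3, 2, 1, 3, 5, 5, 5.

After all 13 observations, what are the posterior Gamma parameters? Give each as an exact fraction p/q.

obs 1: x=4 → posterior Gamma(12, 8/3)
obs 2: x=1 → posterior Gamma(13, 11/3)
obs 3: x=1 → posterior Gamma(14, 14/3)
obs 4: x=3 → posterior Gamma(17, 17/3)
obs 5: x=5 → posterior Gamma(22, 20/3)
obs 6: x=5 → posterior Gamma(27, 23/3)
obs 7: x=3 → posterior Gamma(30, 26/3)
obs 8: x=2 → posterior Gamma(32, 29/3)
obs 9: x=1 → posterior Gamma(33, 32/3)
obs 10: x=3 → posterior Gamma(36, 35/3)
obs 11: x=5 → posterior Gamma(41, 38/3)
obs 12: x=5 → posterior Gamma(46, 41/3)
obs 13: x=5 → posterior Gamma(51, 44/3)

alpha=51, beta=44/3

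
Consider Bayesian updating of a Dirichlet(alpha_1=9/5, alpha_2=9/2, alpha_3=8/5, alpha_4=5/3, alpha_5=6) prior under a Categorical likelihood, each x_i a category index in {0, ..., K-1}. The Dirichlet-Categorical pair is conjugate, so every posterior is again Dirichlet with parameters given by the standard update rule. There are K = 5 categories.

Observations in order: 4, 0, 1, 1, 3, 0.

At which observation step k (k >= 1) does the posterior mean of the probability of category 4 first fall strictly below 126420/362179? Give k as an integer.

obs 1: x=4 → posterior Dirichlet(9/5, 9/2, 8/5, 5/3, 7)
obs 2: x=0 → posterior Dirichlet(14/5, 9/2, 8/5, 5/3, 7)
obs 3: x=1 → posterior Dirichlet(14/5, 11/2, 8/5, 5/3, 7)
obs 4: x=1 → posterior Dirichlet(14/5, 13/2, 8/5, 5/3, 7)
obs 5: x=3 → posterior Dirichlet(14/5, 13/2, 8/5, 8/3, 7)
obs 6: x=0 → posterior Dirichlet(19/5, 13/2, 8/5, 8/3, 7)

k = 5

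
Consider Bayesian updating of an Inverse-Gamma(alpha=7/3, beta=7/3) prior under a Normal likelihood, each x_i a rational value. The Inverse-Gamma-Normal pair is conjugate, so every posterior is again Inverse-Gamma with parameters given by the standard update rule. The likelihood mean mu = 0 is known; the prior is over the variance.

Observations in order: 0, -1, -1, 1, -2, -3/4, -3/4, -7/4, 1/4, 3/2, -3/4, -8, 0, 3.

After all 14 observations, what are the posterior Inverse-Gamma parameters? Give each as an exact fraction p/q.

obs 1: x=0 → posterior Inverse-Gamma(17/6, 7/3)
obs 2: x=-1 → posterior Inverse-Gamma(10/3, 17/6)
obs 3: x=-1 → posterior Inverse-Gamma(23/6, 10/3)
obs 4: x=1 → posterior Inverse-Gamma(13/3, 23/6)
obs 5: x=-2 → posterior Inverse-Gamma(29/6, 35/6)
obs 6: x=-3/4 → posterior Inverse-Gamma(16/3, 587/96)
obs 7: x=-3/4 → posterior Inverse-Gamma(35/6, 307/48)
obs 8: x=-7/4 → posterior Inverse-Gamma(19/3, 761/96)
obs 9: x=1/4 → posterior Inverse-Gamma(41/6, 191/24)
obs 10: x=3/2 → posterior Inverse-Gamma(22/3, 109/12)
obs 11: x=-3/4 → posterior Inverse-Gamma(47/6, 899/96)
obs 12: x=-8 → posterior Inverse-Gamma(25/3, 3971/96)
obs 13: x=0 → posterior Inverse-Gamma(53/6, 3971/96)
obs 14: x=3 → posterior Inverse-Gamma(28/3, 4403/96)

alpha=28/3, beta=4403/96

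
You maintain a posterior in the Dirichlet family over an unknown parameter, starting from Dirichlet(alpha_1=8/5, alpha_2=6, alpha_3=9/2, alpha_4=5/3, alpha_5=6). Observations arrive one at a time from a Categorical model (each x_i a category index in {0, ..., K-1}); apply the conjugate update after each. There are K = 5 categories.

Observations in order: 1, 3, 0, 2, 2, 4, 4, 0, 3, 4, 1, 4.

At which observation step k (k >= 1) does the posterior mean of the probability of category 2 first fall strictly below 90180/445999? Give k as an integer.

obs 1: x=1 → posterior Dirichlet(8/5, 7, 9/2, 5/3, 6)
obs 2: x=3 → posterior Dirichlet(8/5, 7, 9/2, 8/3, 6)
obs 3: x=0 → posterior Dirichlet(13/5, 7, 9/2, 8/3, 6)
obs 4: x=2 → posterior Dirichlet(13/5, 7, 11/2, 8/3, 6)
obs 5: x=2 → posterior Dirichlet(13/5, 7, 13/2, 8/3, 6)
obs 6: x=4 → posterior Dirichlet(13/5, 7, 13/2, 8/3, 7)
obs 7: x=4 → posterior Dirichlet(13/5, 7, 13/2, 8/3, 8)
obs 8: x=0 → posterior Dirichlet(18/5, 7, 13/2, 8/3, 8)
obs 9: x=3 → posterior Dirichlet(18/5, 7, 13/2, 11/3, 8)
obs 10: x=4 → posterior Dirichlet(18/5, 7, 13/2, 11/3, 9)
obs 11: x=1 → posterior Dirichlet(18/5, 8, 13/2, 11/3, 9)
obs 12: x=4 → posterior Dirichlet(18/5, 8, 13/2, 11/3, 10)

k = 3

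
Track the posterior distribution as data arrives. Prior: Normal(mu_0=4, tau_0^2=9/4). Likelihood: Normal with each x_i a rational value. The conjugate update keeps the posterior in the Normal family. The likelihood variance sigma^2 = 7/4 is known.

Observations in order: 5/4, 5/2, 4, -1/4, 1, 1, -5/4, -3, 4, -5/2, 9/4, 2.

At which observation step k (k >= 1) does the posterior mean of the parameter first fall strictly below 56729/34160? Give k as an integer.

obs 1: x=5/4 → posterior Normal(157/64, 63/64)
obs 2: x=5/2 → posterior Normal(247/100, 63/100)
obs 3: x=4 → posterior Normal(23/8, 63/136)
obs 4: x=-1/4 → posterior Normal(191/86, 63/172)
obs 5: x=1 → posterior Normal(209/104, 63/208)
obs 6: x=1 → posterior Normal(227/122, 63/244)
obs 7: x=-5/4 → posterior Normal(409/280, 9/40)
obs 8: x=-3 → posterior Normal(301/316, 63/316)
obs 9: x=4 → posterior Normal(445/352, 63/352)
obs 10: x=-5/2 → posterior Normal(355/388, 63/388)
obs 11: x=9/4 → posterior Normal(109/106, 63/424)
obs 12: x=2 → posterior Normal(127/115, 63/460)

k = 7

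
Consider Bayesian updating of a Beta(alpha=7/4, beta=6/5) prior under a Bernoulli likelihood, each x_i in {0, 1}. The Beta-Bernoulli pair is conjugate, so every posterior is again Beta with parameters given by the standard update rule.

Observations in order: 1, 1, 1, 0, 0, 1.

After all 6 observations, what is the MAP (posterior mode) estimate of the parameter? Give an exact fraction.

95/139

obs 1: x=1 → posterior Beta(11/4, 6/5)
obs 2: x=1 → posterior Beta(15/4, 6/5)
obs 3: x=1 → posterior Beta(19/4, 6/5)
obs 4: x=0 → posterior Beta(19/4, 11/5)
obs 5: x=0 → posterior Beta(19/4, 16/5)
obs 6: x=1 → posterior Beta(23/4, 16/5)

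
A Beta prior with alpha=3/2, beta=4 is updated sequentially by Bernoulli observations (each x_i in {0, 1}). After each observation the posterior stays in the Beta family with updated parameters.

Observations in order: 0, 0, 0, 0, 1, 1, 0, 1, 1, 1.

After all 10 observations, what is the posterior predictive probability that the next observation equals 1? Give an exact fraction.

obs 1: x=0 → posterior Beta(3/2, 5)
obs 2: x=0 → posterior Beta(3/2, 6)
obs 3: x=0 → posterior Beta(3/2, 7)
obs 4: x=0 → posterior Beta(3/2, 8)
obs 5: x=1 → posterior Beta(5/2, 8)
obs 6: x=1 → posterior Beta(7/2, 8)
obs 7: x=0 → posterior Beta(7/2, 9)
obs 8: x=1 → posterior Beta(9/2, 9)
obs 9: x=1 → posterior Beta(11/2, 9)
obs 10: x=1 → posterior Beta(13/2, 9)

13/31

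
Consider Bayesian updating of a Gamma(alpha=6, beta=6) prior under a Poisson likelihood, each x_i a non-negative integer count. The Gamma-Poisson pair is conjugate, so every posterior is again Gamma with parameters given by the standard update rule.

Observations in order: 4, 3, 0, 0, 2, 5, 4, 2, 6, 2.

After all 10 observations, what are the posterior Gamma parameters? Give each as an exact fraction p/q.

obs 1: x=4 → posterior Gamma(10, 7)
obs 2: x=3 → posterior Gamma(13, 8)
obs 3: x=0 → posterior Gamma(13, 9)
obs 4: x=0 → posterior Gamma(13, 10)
obs 5: x=2 → posterior Gamma(15, 11)
obs 6: x=5 → posterior Gamma(20, 12)
obs 7: x=4 → posterior Gamma(24, 13)
obs 8: x=2 → posterior Gamma(26, 14)
obs 9: x=6 → posterior Gamma(32, 15)
obs 10: x=2 → posterior Gamma(34, 16)

alpha=34, beta=16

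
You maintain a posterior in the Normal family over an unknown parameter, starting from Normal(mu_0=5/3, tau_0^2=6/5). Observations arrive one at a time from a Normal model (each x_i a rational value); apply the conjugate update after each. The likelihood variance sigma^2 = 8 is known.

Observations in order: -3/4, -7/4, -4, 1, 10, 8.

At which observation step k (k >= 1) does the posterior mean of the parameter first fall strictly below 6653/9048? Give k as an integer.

obs 1: x=-3/4 → posterior Normal(373/276, 24/23)
obs 2: x=-7/4 → posterior Normal(155/156, 12/13)
obs 3: x=-4 → posterior Normal(83/174, 24/29)
obs 4: x=1 → posterior Normal(101/192, 3/4)
obs 5: x=10 → posterior Normal(281/210, 24/35)
obs 6: x=8 → posterior Normal(425/228, 12/19)

k = 3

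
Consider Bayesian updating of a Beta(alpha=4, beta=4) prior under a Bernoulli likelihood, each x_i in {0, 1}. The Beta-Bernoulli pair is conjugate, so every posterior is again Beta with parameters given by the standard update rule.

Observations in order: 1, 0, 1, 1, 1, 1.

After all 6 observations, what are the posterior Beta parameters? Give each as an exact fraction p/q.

alpha=9, beta=5

obs 1: x=1 → posterior Beta(5, 4)
obs 2: x=0 → posterior Beta(5, 5)
obs 3: x=1 → posterior Beta(6, 5)
obs 4: x=1 → posterior Beta(7, 5)
obs 5: x=1 → posterior Beta(8, 5)
obs 6: x=1 → posterior Beta(9, 5)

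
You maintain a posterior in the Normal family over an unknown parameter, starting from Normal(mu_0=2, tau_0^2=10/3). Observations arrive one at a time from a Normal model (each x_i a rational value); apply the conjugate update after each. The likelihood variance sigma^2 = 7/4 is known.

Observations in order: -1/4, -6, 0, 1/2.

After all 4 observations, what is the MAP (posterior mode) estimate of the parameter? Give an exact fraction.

-188/181

obs 1: x=-1/4 → posterior Normal(32/61, 70/61)
obs 2: x=-6 → posterior Normal(-208/101, 70/101)
obs 3: x=0 → posterior Normal(-208/141, 70/141)
obs 4: x=1/2 → posterior Normal(-188/181, 70/181)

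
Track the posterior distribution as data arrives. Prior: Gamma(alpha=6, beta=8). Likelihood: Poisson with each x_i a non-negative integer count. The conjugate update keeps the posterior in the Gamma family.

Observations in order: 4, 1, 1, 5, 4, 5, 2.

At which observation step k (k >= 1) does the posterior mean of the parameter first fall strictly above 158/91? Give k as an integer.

obs 1: x=4 → posterior Gamma(10, 9)
obs 2: x=1 → posterior Gamma(11, 10)
obs 3: x=1 → posterior Gamma(12, 11)
obs 4: x=5 → posterior Gamma(17, 12)
obs 5: x=4 → posterior Gamma(21, 13)
obs 6: x=5 → posterior Gamma(26, 14)
obs 7: x=2 → posterior Gamma(28, 15)

k = 6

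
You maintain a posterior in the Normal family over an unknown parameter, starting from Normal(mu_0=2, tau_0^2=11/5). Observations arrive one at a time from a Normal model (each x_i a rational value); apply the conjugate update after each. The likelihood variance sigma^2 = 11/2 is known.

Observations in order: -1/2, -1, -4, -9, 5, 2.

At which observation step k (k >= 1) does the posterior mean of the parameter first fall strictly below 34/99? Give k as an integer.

obs 1: x=-1/2 → posterior Normal(9/7, 11/7)
obs 2: x=-1 → posterior Normal(7/9, 11/9)
obs 3: x=-4 → posterior Normal(-1/11, 1)
obs 4: x=-9 → posterior Normal(-19/13, 11/13)
obs 5: x=5 → posterior Normal(-3/5, 11/15)
obs 6: x=2 → posterior Normal(-5/17, 11/17)

k = 3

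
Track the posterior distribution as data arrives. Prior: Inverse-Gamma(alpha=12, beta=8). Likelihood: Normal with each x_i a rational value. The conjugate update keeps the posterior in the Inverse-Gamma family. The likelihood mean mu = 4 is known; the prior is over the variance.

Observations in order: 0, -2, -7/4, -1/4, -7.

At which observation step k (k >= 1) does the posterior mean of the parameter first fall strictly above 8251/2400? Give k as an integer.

k = 3

obs 1: x=0 → posterior Inverse-Gamma(25/2, 16)
obs 2: x=-2 → posterior Inverse-Gamma(13, 34)
obs 3: x=-7/4 → posterior Inverse-Gamma(27/2, 1617/32)
obs 4: x=-1/4 → posterior Inverse-Gamma(14, 953/16)
obs 5: x=-7 → posterior Inverse-Gamma(29/2, 1921/16)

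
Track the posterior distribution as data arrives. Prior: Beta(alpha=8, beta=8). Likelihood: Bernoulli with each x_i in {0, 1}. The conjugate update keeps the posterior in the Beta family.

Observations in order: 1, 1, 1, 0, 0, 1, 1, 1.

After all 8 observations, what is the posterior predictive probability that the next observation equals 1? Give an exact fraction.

obs 1: x=1 → posterior Beta(9, 8)
obs 2: x=1 → posterior Beta(10, 8)
obs 3: x=1 → posterior Beta(11, 8)
obs 4: x=0 → posterior Beta(11, 9)
obs 5: x=0 → posterior Beta(11, 10)
obs 6: x=1 → posterior Beta(12, 10)
obs 7: x=1 → posterior Beta(13, 10)
obs 8: x=1 → posterior Beta(14, 10)

7/12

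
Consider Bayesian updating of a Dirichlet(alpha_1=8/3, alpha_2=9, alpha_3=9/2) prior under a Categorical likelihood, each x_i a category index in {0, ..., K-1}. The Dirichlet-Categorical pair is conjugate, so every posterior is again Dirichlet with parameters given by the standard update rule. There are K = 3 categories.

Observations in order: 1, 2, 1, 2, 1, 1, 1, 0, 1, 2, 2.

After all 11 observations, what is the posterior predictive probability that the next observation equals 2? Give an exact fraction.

51/163

obs 1: x=1 → posterior Dirichlet(8/3, 10, 9/2)
obs 2: x=2 → posterior Dirichlet(8/3, 10, 11/2)
obs 3: x=1 → posterior Dirichlet(8/3, 11, 11/2)
obs 4: x=2 → posterior Dirichlet(8/3, 11, 13/2)
obs 5: x=1 → posterior Dirichlet(8/3, 12, 13/2)
obs 6: x=1 → posterior Dirichlet(8/3, 13, 13/2)
obs 7: x=1 → posterior Dirichlet(8/3, 14, 13/2)
obs 8: x=0 → posterior Dirichlet(11/3, 14, 13/2)
obs 9: x=1 → posterior Dirichlet(11/3, 15, 13/2)
obs 10: x=2 → posterior Dirichlet(11/3, 15, 15/2)
obs 11: x=2 → posterior Dirichlet(11/3, 15, 17/2)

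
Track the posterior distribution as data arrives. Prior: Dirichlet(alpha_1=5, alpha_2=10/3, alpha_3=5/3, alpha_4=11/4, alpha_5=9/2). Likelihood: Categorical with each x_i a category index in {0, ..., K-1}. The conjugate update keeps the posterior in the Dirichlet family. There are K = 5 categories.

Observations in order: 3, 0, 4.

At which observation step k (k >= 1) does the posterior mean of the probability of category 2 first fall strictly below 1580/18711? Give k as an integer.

obs 1: x=3 → posterior Dirichlet(5, 10/3, 5/3, 15/4, 9/2)
obs 2: x=0 → posterior Dirichlet(6, 10/3, 5/3, 15/4, 9/2)
obs 3: x=4 → posterior Dirichlet(6, 10/3, 5/3, 15/4, 11/2)

k = 3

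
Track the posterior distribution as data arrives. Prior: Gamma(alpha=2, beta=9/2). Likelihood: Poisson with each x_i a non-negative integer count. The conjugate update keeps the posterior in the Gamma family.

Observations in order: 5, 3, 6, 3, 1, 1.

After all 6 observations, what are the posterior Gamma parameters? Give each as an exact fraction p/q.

obs 1: x=5 → posterior Gamma(7, 11/2)
obs 2: x=3 → posterior Gamma(10, 13/2)
obs 3: x=6 → posterior Gamma(16, 15/2)
obs 4: x=3 → posterior Gamma(19, 17/2)
obs 5: x=1 → posterior Gamma(20, 19/2)
obs 6: x=1 → posterior Gamma(21, 21/2)

alpha=21, beta=21/2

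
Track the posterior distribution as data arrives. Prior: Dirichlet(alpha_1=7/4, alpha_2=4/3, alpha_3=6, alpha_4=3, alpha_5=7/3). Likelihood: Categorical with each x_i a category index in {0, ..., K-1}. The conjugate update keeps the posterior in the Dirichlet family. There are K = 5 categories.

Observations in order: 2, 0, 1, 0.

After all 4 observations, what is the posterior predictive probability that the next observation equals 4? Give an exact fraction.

obs 1: x=2 → posterior Dirichlet(7/4, 4/3, 7, 3, 7/3)
obs 2: x=0 → posterior Dirichlet(11/4, 4/3, 7, 3, 7/3)
obs 3: x=1 → posterior Dirichlet(11/4, 7/3, 7, 3, 7/3)
obs 4: x=0 → posterior Dirichlet(15/4, 7/3, 7, 3, 7/3)

28/221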